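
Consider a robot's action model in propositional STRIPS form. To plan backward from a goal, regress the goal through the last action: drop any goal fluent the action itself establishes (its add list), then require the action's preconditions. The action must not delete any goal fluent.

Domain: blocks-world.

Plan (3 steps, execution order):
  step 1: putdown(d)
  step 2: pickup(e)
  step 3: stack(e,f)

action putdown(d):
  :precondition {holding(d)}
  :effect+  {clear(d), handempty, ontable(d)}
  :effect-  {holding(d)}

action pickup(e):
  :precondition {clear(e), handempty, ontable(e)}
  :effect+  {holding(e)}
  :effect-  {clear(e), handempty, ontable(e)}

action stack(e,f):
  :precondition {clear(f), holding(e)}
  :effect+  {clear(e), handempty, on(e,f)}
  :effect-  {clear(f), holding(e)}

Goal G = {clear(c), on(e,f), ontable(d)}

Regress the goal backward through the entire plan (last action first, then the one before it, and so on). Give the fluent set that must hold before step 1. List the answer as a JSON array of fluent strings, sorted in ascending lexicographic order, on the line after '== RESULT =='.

Regress step by step:
  through step 3 (stack(e,f)): drop {on(e,f)}, keep {clear(c), ontable(d)}, require {clear(f), holding(e)}
    → {clear(c), clear(f), holding(e), ontable(d)}
  through step 2 (pickup(e)): drop {holding(e)}, keep {clear(c), clear(f), ontable(d)}, require {clear(e), handempty, ontable(e)}
    → {clear(c), clear(e), clear(f), handempty, ontable(d), ontable(e)}
  through step 1 (putdown(d)): drop {handempty, ontable(d)}, keep {clear(c), clear(e), clear(f), ontable(e)}, require {holding(d)}
    → {clear(c), clear(e), clear(f), holding(d), ontable(e)}

== RESULT ==
["clear(c)", "clear(e)", "clear(f)", "holding(d)", "ontable(e)"]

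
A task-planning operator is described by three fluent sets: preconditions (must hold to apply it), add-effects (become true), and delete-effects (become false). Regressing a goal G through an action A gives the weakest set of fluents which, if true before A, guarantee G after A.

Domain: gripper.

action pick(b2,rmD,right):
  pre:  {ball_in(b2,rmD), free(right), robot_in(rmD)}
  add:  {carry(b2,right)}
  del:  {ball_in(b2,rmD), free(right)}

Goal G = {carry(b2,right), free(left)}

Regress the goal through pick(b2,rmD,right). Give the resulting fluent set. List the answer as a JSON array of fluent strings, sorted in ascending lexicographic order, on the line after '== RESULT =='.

Compute (G \ add) ∪ pre:
  G ∩ del = {}  (empty — regression defined)
  G \ add = {carry(b2,right), free(left)} \ {carry(b2,right)} = {free(left)}
  ∪ pre   = {free(left)} ∪ {ball_in(b2,rmD), free(right), robot_in(rmD)}
          = {ball_in(b2,rmD), free(left), free(right), robot_in(rmD)}

== RESULT ==
["ball_in(b2,rmD)", "free(left)", "free(right)", "robot_in(rmD)"]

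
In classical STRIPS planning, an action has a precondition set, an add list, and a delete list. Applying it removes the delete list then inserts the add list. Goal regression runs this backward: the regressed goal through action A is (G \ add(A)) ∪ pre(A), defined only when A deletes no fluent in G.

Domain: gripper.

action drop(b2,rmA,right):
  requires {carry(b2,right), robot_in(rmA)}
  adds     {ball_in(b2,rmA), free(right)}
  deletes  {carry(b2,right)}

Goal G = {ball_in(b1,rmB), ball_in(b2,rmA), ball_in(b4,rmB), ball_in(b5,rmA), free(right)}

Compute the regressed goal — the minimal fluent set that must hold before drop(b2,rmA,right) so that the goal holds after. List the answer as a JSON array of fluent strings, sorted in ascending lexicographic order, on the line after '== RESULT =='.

Compute (G \ add) ∪ pre:
  G ∩ del = {}  (empty — regression defined)
  G \ add = {ball_in(b1,rmB), ball_in(b2,rmA), ball_in(b4,rmB), ball_in(b5,rmA), free(right)} \ {ball_in(b2,rmA), free(right)} = {ball_in(b1,rmB), ball_in(b4,rmB), ball_in(b5,rmA)}
  ∪ pre   = {ball_in(b1,rmB), ball_in(b4,rmB), ball_in(b5,rmA)} ∪ {carry(b2,right), robot_in(rmA)}
          = {ball_in(b1,rmB), ball_in(b4,rmB), ball_in(b5,rmA), carry(b2,right), robot_in(rmA)}

== RESULT ==
["ball_in(b1,rmB)", "ball_in(b4,rmB)", "ball_in(b5,rmA)", "carry(b2,right)", "robot_in(rmA)"]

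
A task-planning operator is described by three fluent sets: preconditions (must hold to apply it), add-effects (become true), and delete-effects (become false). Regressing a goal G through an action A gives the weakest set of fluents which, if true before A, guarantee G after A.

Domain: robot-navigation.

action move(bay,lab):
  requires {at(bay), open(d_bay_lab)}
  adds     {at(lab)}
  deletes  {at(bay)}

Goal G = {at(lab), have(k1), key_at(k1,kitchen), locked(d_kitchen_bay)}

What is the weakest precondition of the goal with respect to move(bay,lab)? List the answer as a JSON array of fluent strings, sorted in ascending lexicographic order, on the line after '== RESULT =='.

Compute (G \ add) ∪ pre:
  G ∩ del = {}  (empty — regression defined)
  G \ add = {at(lab), have(k1), key_at(k1,kitchen), locked(d_kitchen_bay)} \ {at(lab)} = {have(k1), key_at(k1,kitchen), locked(d_kitchen_bay)}
  ∪ pre   = {have(k1), key_at(k1,kitchen), locked(d_kitchen_bay)} ∪ {at(bay), open(d_bay_lab)}
          = {at(bay), have(k1), key_at(k1,kitchen), locked(d_kitchen_bay), open(d_bay_lab)}

== RESULT ==
["at(bay)", "have(k1)", "key_at(k1,kitchen)", "locked(d_kitchen_bay)", "open(d_bay_lab)"]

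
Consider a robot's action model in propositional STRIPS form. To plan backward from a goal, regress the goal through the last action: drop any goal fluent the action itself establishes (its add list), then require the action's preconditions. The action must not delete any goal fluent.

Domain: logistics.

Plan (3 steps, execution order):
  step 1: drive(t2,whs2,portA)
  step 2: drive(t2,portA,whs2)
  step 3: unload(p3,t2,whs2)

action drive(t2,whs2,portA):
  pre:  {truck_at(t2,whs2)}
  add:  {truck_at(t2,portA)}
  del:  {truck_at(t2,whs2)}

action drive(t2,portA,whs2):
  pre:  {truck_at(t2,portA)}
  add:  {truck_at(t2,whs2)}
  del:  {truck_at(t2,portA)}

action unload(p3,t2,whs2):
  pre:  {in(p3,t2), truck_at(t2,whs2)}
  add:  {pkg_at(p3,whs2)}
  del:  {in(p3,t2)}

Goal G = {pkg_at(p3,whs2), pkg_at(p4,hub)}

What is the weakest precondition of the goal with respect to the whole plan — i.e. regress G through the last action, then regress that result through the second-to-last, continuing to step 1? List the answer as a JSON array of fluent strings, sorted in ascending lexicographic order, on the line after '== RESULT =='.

Work backward from the goal:
  through step 3 (unload(p3,t2,whs2)): drop {pkg_at(p3,whs2)}, keep {pkg_at(p4,hub)}, require {in(p3,t2), truck_at(t2,whs2)}
    → {in(p3,t2), pkg_at(p4,hub), truck_at(t2,whs2)}
  through step 2 (drive(t2,portA,whs2)): drop {truck_at(t2,whs2)}, keep {in(p3,t2), pkg_at(p4,hub)}, require {truck_at(t2,portA)}
    → {in(p3,t2), pkg_at(p4,hub), truck_at(t2,portA)}
  through step 1 (drive(t2,whs2,portA)): drop {truck_at(t2,portA)}, keep {in(p3,t2), pkg_at(p4,hub)}, require {truck_at(t2,whs2)}
    → {in(p3,t2), pkg_at(p4,hub), truck_at(t2,whs2)}

== RESULT ==
["in(p3,t2)", "pkg_at(p4,hub)", "truck_at(t2,whs2)"]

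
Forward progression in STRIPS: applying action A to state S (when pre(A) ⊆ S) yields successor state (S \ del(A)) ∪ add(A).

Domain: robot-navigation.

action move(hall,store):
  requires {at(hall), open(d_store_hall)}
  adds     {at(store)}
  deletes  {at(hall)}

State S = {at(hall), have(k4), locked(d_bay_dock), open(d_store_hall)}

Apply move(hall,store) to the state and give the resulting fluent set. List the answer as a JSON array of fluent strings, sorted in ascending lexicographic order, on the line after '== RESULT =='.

Compute (S \ del) ∪ add:
  pre ⊆ S: {at(hall), open(d_store_hall)} ⊆ S  — applicable
  S \ del = {have(k4), locked(d_bay_dock), open(d_store_hall)}
  ∪ add   = {at(store), have(k4), locked(d_bay_dock), open(d_store_hall)}

== RESULT ==
["at(store)", "have(k4)", "locked(d_bay_dock)", "open(d_store_hall)"]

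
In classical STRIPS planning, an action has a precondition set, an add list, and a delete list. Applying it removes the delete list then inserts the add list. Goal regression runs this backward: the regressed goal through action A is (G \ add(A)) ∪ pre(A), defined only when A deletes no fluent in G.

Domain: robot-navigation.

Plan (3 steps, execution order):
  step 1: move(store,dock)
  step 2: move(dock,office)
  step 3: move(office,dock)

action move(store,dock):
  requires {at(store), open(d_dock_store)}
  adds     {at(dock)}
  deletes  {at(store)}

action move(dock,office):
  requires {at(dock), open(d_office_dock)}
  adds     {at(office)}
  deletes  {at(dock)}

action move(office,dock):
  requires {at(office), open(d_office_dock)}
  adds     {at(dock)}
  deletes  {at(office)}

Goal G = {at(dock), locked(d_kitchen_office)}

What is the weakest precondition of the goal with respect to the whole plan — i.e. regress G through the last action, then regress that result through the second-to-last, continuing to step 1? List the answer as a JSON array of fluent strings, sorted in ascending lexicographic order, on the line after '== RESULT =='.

Work backward from the goal:
  through step 3 (move(office,dock)): drop {at(dock)}, keep {locked(d_kitchen_office)}, require {at(office), open(d_office_dock)}
    → {at(office), locked(d_kitchen_office), open(d_office_dock)}
  through step 2 (move(dock,office)): drop {at(office)}, keep {locked(d_kitchen_office), open(d_office_dock)}, require {at(dock), open(d_office_dock)}
    → {at(dock), locked(d_kitchen_office), open(d_office_dock)}
  through step 1 (move(store,dock)): drop {at(dock)}, keep {locked(d_kitchen_office), open(d_office_dock)}, require {at(store), open(d_dock_store)}
    → {at(store), locked(d_kitchen_office), open(d_dock_store), open(d_office_dock)}

== RESULT ==
["at(store)", "locked(d_kitchen_office)", "open(d_dock_store)", "open(d_office_dock)"]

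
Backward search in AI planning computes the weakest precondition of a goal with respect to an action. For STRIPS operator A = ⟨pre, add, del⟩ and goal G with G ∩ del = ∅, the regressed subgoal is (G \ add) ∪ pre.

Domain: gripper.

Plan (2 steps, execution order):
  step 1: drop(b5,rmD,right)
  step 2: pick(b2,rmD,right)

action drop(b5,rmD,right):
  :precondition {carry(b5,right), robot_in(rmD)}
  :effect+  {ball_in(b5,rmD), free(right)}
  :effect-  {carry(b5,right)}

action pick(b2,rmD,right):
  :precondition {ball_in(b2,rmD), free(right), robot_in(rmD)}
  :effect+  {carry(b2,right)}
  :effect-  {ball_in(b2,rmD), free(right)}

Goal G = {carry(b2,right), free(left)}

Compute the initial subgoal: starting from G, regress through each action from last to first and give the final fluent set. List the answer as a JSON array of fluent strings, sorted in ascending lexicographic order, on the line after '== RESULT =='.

Work backward from the goal:
  through step 2 (pick(b2,rmD,right)): drop {carry(b2,right)}, keep {free(left)}, require {ball_in(b2,rmD), free(right), robot_in(rmD)}
    → {ball_in(b2,rmD), free(left), free(right), robot_in(rmD)}
  through step 1 (drop(b5,rmD,right)): drop {free(right)}, keep {ball_in(b2,rmD), free(left), robot_in(rmD)}, require {carry(b5,right), robot_in(rmD)}
    → {ball_in(b2,rmD), carry(b5,right), free(left), robot_in(rmD)}

== RESULT ==
["ball_in(b2,rmD)", "carry(b5,right)", "free(left)", "robot_in(rmD)"]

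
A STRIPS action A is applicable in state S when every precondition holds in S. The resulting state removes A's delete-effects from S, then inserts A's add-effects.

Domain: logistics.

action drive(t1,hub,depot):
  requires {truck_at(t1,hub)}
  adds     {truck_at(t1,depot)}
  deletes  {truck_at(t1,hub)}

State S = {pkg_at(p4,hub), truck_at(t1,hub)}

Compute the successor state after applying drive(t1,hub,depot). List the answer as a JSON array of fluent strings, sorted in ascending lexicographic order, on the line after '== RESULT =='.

Compute (S \ del) ∪ add:
  pre ⊆ S: {truck_at(t1,hub)} ⊆ S  — applicable
  S \ del = {pkg_at(p4,hub)}
  ∪ add   = {pkg_at(p4,hub), truck_at(t1,depot)}

== RESULT ==
["pkg_at(p4,hub)", "truck_at(t1,depot)"]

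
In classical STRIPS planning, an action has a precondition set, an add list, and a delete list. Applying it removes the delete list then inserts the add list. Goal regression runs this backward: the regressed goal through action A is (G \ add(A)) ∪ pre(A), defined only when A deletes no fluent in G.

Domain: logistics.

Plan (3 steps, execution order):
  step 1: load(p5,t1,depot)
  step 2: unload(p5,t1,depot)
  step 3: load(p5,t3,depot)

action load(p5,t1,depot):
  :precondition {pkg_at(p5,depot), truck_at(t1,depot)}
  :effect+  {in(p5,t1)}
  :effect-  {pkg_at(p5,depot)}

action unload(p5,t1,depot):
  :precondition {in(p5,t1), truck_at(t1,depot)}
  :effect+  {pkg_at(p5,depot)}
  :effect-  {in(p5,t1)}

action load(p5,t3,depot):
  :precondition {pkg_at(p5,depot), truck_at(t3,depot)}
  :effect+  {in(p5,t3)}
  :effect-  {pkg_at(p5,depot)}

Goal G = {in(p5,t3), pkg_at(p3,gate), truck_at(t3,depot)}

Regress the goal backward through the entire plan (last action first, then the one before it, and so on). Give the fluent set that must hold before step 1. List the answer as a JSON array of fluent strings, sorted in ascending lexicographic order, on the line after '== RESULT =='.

Work backward from the goal:
  through step 3 (load(p5,t3,depot)): drop {in(p5,t3)}, keep {pkg_at(p3,gate), truck_at(t3,depot)}, require {pkg_at(p5,depot), truck_at(t3,depot)}
    → {pkg_at(p3,gate), pkg_at(p5,depot), truck_at(t3,depot)}
  through step 2 (unload(p5,t1,depot)): drop {pkg_at(p5,depot)}, keep {pkg_at(p3,gate), truck_at(t3,depot)}, require {in(p5,t1), truck_at(t1,depot)}
    → {in(p5,t1), pkg_at(p3,gate), truck_at(t1,depot), truck_at(t3,depot)}
  through step 1 (load(p5,t1,depot)): drop {in(p5,t1)}, keep {pkg_at(p3,gate), truck_at(t1,depot), truck_at(t3,depot)}, require {pkg_at(p5,depot), truck_at(t1,depot)}
    → {pkg_at(p3,gate), pkg_at(p5,depot), truck_at(t1,depot), truck_at(t3,depot)}

== RESULT ==
["pkg_at(p3,gate)", "pkg_at(p5,depot)", "truck_at(t1,depot)", "truck_at(t3,depot)"]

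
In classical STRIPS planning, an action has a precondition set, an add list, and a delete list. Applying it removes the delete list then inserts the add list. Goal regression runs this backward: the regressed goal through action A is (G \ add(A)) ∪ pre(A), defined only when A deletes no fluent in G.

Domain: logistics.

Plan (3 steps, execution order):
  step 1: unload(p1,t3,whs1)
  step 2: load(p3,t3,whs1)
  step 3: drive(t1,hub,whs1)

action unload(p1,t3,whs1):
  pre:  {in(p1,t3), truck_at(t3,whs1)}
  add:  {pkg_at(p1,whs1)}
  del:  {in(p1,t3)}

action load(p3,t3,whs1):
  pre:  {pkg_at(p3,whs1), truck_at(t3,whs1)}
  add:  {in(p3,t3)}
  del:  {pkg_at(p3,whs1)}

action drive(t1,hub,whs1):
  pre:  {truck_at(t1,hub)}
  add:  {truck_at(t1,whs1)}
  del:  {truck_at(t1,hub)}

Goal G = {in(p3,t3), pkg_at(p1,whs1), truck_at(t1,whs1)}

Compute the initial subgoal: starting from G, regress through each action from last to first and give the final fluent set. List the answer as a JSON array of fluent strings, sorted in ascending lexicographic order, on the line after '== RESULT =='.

Regress step by step:
  through step 3 (drive(t1,hub,whs1)): drop {truck_at(t1,whs1)}, keep {in(p3,t3), pkg_at(p1,whs1)}, require {truck_at(t1,hub)}
    → {in(p3,t3), pkg_at(p1,whs1), truck_at(t1,hub)}
  through step 2 (load(p3,t3,whs1)): drop {in(p3,t3)}, keep {pkg_at(p1,whs1), truck_at(t1,hub)}, require {pkg_at(p3,whs1), truck_at(t3,whs1)}
    → {pkg_at(p1,whs1), pkg_at(p3,whs1), truck_at(t1,hub), truck_at(t3,whs1)}
  through step 1 (unload(p1,t3,whs1)): drop {pkg_at(p1,whs1)}, keep {pkg_at(p3,whs1), truck_at(t1,hub), truck_at(t3,whs1)}, require {in(p1,t3), truck_at(t3,whs1)}
    → {in(p1,t3), pkg_at(p3,whs1), truck_at(t1,hub), truck_at(t3,whs1)}

== RESULT ==
["in(p1,t3)", "pkg_at(p3,whs1)", "truck_at(t1,hub)", "truck_at(t3,whs1)"]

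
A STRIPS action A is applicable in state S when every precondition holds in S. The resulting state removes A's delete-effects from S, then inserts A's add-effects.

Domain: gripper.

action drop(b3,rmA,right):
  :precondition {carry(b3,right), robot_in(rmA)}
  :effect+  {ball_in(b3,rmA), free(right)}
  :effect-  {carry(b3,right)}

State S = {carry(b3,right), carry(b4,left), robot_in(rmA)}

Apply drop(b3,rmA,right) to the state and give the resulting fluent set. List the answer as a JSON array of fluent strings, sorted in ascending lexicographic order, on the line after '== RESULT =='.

Progress:
  pre ⊆ S: {carry(b3,right), robot_in(rmA)} ⊆ S  — applicable
  S \ del = {carry(b4,left), robot_in(rmA)}
  ∪ add   = {ball_in(b3,rmA), carry(b4,left), free(right), robot_in(rmA)}

== RESULT ==
["ball_in(b3,rmA)", "carry(b4,left)", "free(right)", "robot_in(rmA)"]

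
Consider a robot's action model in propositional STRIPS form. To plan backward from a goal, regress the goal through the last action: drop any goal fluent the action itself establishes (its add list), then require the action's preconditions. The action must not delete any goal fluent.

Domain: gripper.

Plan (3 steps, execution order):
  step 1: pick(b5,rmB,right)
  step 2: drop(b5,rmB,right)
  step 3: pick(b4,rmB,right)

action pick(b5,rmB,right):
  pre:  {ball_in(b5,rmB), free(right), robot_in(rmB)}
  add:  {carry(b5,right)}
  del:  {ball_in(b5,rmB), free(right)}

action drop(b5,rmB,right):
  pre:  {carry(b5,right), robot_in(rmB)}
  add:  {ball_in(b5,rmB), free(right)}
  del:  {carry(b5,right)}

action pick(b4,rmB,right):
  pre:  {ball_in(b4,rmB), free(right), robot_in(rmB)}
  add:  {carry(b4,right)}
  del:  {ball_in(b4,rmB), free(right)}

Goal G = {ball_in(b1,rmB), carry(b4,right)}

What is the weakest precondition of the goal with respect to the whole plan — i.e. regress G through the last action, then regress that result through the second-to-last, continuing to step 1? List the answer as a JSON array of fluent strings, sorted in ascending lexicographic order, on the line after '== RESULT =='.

Regress step by step:
  through step 3 (pick(b4,rmB,right)): drop {carry(b4,right)}, keep {ball_in(b1,rmB)}, require {ball_in(b4,rmB), free(right), robot_in(rmB)}
    → {ball_in(b1,rmB), ball_in(b4,rmB), free(right), robot_in(rmB)}
  through step 2 (drop(b5,rmB,right)): drop {free(right)}, keep {ball_in(b1,rmB), ball_in(b4,rmB), robot_in(rmB)}, require {carry(b5,right), robot_in(rmB)}
    → {ball_in(b1,rmB), ball_in(b4,rmB), carry(b5,right), robot_in(rmB)}
  through step 1 (pick(b5,rmB,right)): drop {carry(b5,right)}, keep {ball_in(b1,rmB), ball_in(b4,rmB), robot_in(rmB)}, require {ball_in(b5,rmB), free(right), robot_in(rmB)}
    → {ball_in(b1,rmB), ball_in(b4,rmB), ball_in(b5,rmB), free(right), robot_in(rmB)}

== RESULT ==
["ball_in(b1,rmB)", "ball_in(b4,rmB)", "ball_in(b5,rmB)", "free(right)", "robot_in(rmB)"]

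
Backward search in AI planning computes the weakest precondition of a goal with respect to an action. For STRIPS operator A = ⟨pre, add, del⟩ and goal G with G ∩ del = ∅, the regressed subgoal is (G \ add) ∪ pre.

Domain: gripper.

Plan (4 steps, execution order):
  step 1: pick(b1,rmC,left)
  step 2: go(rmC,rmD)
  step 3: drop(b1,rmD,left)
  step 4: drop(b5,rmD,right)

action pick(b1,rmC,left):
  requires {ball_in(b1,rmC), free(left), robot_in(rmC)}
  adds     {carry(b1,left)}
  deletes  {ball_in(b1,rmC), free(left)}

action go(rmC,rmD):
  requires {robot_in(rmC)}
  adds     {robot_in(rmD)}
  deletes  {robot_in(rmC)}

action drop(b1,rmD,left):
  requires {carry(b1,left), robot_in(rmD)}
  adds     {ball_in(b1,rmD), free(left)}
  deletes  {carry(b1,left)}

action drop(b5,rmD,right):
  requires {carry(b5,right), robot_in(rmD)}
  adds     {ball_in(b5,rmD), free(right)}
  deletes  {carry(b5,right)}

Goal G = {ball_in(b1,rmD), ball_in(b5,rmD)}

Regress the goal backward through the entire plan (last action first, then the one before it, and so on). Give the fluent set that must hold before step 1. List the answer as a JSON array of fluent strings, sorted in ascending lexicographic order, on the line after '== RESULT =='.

Regress step by step:
  through step 4 (drop(b5,rmD,right)): drop {ball_in(b5,rmD)}, keep {ball_in(b1,rmD)}, require {carry(b5,right), robot_in(rmD)}
    → {ball_in(b1,rmD), carry(b5,right), robot_in(rmD)}
  through step 3 (drop(b1,rmD,left)): drop {ball_in(b1,rmD)}, keep {carry(b5,right), robot_in(rmD)}, require {carry(b1,left), robot_in(rmD)}
    → {carry(b1,left), carry(b5,right), robot_in(rmD)}
  through step 2 (go(rmC,rmD)): drop {robot_in(rmD)}, keep {carry(b1,left), carry(b5,right)}, require {robot_in(rmC)}
    → {carry(b1,left), carry(b5,right), robot_in(rmC)}
  through step 1 (pick(b1,rmC,left)): drop {carry(b1,left)}, keep {carry(b5,right), robot_in(rmC)}, require {ball_in(b1,rmC), free(left), robot_in(rmC)}
    → {ball_in(b1,rmC), carry(b5,right), free(left), robot_in(rmC)}

== RESULT ==
["ball_in(b1,rmC)", "carry(b5,right)", "free(left)", "robot_in(rmC)"]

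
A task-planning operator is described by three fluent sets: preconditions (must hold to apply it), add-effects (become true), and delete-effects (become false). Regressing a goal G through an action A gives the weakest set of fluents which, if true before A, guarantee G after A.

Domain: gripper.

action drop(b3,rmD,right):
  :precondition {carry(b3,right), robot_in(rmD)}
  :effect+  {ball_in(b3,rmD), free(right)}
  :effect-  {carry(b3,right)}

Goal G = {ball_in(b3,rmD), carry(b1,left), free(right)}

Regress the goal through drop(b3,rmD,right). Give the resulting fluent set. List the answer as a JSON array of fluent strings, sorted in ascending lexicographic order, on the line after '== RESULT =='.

Compute (G \ add) ∪ pre:
  G ∩ del = {}  (empty — regression defined)
  G \ add = {ball_in(b3,rmD), carry(b1,left), free(right)} \ {ball_in(b3,rmD), free(right)} = {carry(b1,left)}
  ∪ pre   = {carry(b1,left)} ∪ {carry(b3,right), robot_in(rmD)}
          = {carry(b1,left), carry(b3,right), robot_in(rmD)}

== RESULT ==
["carry(b1,left)", "carry(b3,right)", "robot_in(rmD)"]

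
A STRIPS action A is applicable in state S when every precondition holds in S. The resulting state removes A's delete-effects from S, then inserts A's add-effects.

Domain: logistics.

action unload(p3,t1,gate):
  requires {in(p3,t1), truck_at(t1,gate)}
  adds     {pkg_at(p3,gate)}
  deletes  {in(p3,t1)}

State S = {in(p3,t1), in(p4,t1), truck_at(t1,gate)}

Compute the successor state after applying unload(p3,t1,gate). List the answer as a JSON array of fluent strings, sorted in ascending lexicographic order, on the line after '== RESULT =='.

Progress:
  pre ⊆ S: {in(p3,t1), truck_at(t1,gate)} ⊆ S  — applicable
  S \ del = {in(p4,t1), truck_at(t1,gate)}
  ∪ add   = {in(p4,t1), pkg_at(p3,gate), truck_at(t1,gate)}

== RESULT ==
["in(p4,t1)", "pkg_at(p3,gate)", "truck_at(t1,gate)"]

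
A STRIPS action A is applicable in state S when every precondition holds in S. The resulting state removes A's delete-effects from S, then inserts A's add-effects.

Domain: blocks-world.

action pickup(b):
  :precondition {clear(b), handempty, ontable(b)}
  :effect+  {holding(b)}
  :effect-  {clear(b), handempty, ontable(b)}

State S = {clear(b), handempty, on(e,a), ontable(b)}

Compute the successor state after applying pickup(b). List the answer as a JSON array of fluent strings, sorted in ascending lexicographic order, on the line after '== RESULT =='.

Compute (S \ del) ∪ add:
  pre ⊆ S: {clear(b), handempty, ontable(b)} ⊆ S  — applicable
  S \ del = {on(e,a)}
  ∪ add   = {holding(b), on(e,a)}

== RESULT ==
["holding(b)", "on(e,a)"]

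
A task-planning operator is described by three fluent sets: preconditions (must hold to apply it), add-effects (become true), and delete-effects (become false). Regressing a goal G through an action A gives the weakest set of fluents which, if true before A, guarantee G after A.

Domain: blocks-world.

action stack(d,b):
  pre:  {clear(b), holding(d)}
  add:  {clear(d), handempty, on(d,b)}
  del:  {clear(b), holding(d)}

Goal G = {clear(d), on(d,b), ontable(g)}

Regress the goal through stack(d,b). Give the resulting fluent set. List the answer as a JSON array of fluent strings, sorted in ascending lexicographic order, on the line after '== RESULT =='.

Regress:
  G ∩ del = {}  (empty — regression defined)
  G \ add = {clear(d), on(d,b), ontable(g)} \ {clear(d), handempty, on(d,b)} = {ontable(g)}
  ∪ pre   = {ontable(g)} ∪ {clear(b), holding(d)}
          = {clear(b), holding(d), ontable(g)}

== RESULT ==
["clear(b)", "holding(d)", "ontable(g)"]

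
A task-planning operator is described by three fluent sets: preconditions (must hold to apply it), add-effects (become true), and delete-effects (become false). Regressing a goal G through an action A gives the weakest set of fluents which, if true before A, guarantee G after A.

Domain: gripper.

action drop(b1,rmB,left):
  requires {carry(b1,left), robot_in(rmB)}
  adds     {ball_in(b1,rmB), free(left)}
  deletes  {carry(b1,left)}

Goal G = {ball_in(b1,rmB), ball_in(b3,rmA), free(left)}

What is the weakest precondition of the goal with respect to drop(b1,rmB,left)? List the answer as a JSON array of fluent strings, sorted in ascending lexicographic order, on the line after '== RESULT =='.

Regress:
  G ∩ del = {}  (empty — regression defined)
  G \ add = {ball_in(b1,rmB), ball_in(b3,rmA), free(left)} \ {ball_in(b1,rmB), free(left)} = {ball_in(b3,rmA)}
  ∪ pre   = {ball_in(b3,rmA)} ∪ {carry(b1,left), robot_in(rmB)}
          = {ball_in(b3,rmA), carry(b1,left), robot_in(rmB)}

== RESULT ==
["ball_in(b3,rmA)", "carry(b1,left)", "robot_in(rmB)"]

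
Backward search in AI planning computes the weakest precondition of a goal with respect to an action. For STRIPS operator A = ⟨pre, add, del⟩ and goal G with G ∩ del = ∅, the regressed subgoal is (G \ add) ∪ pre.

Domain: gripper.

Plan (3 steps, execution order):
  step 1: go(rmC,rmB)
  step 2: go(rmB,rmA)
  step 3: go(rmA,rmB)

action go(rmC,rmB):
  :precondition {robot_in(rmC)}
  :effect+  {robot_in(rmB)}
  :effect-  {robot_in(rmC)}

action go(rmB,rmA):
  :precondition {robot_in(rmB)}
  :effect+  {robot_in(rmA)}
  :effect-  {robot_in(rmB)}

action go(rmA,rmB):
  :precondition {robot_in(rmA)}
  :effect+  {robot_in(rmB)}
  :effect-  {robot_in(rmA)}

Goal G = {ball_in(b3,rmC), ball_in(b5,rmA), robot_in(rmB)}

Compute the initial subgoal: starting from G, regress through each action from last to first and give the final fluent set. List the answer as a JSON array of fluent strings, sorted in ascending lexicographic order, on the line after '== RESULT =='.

Regress step by step:
  through step 3 (go(rmA,rmB)): drop {robot_in(rmB)}, keep {ball_in(b3,rmC), ball_in(b5,rmA)}, require {robot_in(rmA)}
    → {ball_in(b3,rmC), ball_in(b5,rmA), robot_in(rmA)}
  through step 2 (go(rmB,rmA)): drop {robot_in(rmA)}, keep {ball_in(b3,rmC), ball_in(b5,rmA)}, require {robot_in(rmB)}
    → {ball_in(b3,rmC), ball_in(b5,rmA), robot_in(rmB)}
  through step 1 (go(rmC,rmB)): drop {robot_in(rmB)}, keep {ball_in(b3,rmC), ball_in(b5,rmA)}, require {robot_in(rmC)}
    → {ball_in(b3,rmC), ball_in(b5,rmA), robot_in(rmC)}

== RESULT ==
["ball_in(b3,rmC)", "ball_in(b5,rmA)", "robot_in(rmC)"]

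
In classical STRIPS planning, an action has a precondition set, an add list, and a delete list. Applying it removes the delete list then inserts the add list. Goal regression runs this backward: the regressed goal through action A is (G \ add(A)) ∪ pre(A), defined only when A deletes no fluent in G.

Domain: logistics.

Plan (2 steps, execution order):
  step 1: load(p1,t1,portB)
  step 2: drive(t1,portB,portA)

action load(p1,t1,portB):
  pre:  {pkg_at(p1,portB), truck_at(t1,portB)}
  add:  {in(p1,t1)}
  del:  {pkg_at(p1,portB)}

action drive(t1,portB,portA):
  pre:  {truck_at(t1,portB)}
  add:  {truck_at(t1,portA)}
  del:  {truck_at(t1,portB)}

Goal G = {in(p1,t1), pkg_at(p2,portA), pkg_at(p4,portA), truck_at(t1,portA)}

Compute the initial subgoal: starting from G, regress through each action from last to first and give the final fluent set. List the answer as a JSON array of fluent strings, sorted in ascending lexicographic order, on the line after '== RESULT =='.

Work backward from the goal:
  through step 2 (drive(t1,portB,portA)): drop {truck_at(t1,portA)}, keep {in(p1,t1), pkg_at(p2,portA), pkg_at(p4,portA)}, require {truck_at(t1,portB)}
    → {in(p1,t1), pkg_at(p2,portA), pkg_at(p4,portA), truck_at(t1,portB)}
  through step 1 (load(p1,t1,portB)): drop {in(p1,t1)}, keep {pkg_at(p2,portA), pkg_at(p4,portA), truck_at(t1,portB)}, require {pkg_at(p1,portB), truck_at(t1,portB)}
    → {pkg_at(p1,portB), pkg_at(p2,portA), pkg_at(p4,portA), truck_at(t1,portB)}

== RESULT ==
["pkg_at(p1,portB)", "pkg_at(p2,portA)", "pkg_at(p4,portA)", "truck_at(t1,portB)"]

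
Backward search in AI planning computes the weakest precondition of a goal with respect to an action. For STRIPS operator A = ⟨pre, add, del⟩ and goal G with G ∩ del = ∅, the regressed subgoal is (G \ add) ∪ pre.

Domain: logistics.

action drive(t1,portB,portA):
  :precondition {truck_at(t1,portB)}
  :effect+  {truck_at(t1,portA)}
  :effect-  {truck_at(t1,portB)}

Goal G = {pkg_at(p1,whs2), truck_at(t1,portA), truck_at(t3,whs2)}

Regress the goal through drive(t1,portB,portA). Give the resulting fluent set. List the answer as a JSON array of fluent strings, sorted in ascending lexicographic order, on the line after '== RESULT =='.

Compute (G \ add) ∪ pre:
  G ∩ del = {}  (empty — regression defined)
  G \ add = {pkg_at(p1,whs2), truck_at(t1,portA), truck_at(t3,whs2)} \ {truck_at(t1,portA)} = {pkg_at(p1,whs2), truck_at(t3,whs2)}
  ∪ pre   = {pkg_at(p1,whs2), truck_at(t3,whs2)} ∪ {truck_at(t1,portB)}
          = {pkg_at(p1,whs2), truck_at(t1,portB), truck_at(t3,whs2)}

== RESULT ==
["pkg_at(p1,whs2)", "truck_at(t1,portB)", "truck_at(t3,whs2)"]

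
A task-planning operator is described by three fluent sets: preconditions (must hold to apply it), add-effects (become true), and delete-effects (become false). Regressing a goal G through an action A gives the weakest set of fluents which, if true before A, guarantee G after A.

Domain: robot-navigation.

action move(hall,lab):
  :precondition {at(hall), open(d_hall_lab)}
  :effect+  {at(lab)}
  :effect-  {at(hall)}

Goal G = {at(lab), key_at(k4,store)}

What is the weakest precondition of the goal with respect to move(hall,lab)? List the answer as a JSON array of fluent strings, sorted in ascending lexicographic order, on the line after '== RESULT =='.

Compute (G \ add) ∪ pre:
  G ∩ del = {}  (empty — regression defined)
  G \ add = {at(lab), key_at(k4,store)} \ {at(lab)} = {key_at(k4,store)}
  ∪ pre   = {key_at(k4,store)} ∪ {at(hall), open(d_hall_lab)}
          = {at(hall), key_at(k4,store), open(d_hall_lab)}

== RESULT ==
["at(hall)", "key_at(k4,store)", "open(d_hall_lab)"]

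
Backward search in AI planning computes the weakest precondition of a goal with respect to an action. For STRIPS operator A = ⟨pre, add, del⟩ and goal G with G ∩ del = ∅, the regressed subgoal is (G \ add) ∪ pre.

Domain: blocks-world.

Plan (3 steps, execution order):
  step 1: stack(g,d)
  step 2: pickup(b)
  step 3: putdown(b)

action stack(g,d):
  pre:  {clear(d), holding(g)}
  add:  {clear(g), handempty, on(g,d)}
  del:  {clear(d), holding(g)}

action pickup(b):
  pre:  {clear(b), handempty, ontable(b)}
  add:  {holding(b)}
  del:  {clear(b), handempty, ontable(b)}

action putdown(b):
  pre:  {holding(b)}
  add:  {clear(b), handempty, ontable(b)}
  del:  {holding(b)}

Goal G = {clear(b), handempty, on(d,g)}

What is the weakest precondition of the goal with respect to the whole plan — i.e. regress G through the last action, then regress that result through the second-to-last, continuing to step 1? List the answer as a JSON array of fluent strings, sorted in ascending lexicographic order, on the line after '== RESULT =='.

Work backward from the goal:
  through step 3 (putdown(b)): drop {clear(b), handempty}, keep {on(d,g)}, require {holding(b)}
    → {holding(b), on(d,g)}
  through step 2 (pickup(b)): drop {holding(b)}, keep {on(d,g)}, require {clear(b), handempty, ontable(b)}
    → {clear(b), handempty, on(d,g), ontable(b)}
  through step 1 (stack(g,d)): drop {handempty}, keep {clear(b), on(d,g), ontable(b)}, require {clear(d), holding(g)}
    → {clear(b), clear(d), holding(g), on(d,g), ontable(b)}

== RESULT ==
["clear(b)", "clear(d)", "holding(g)", "on(d,g)", "ontable(b)"]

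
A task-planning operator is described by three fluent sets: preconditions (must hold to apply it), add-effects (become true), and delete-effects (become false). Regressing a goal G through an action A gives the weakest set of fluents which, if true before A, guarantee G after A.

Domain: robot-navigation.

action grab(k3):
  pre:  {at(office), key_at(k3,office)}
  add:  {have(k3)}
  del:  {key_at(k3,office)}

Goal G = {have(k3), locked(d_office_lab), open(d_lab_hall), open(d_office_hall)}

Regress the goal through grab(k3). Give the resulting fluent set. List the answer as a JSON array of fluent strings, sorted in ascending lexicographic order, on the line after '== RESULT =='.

Regress:
  G ∩ del = {}  (empty — regression defined)
  G \ add = {have(k3), locked(d_office_lab), open(d_lab_hall), open(d_office_hall)} \ {have(k3)} = {locked(d_office_lab), open(d_lab_hall), open(d_office_hall)}
  ∪ pre   = {locked(d_office_lab), open(d_lab_hall), open(d_office_hall)} ∪ {at(office), key_at(k3,office)}
          = {at(office), key_at(k3,office), locked(d_office_lab), open(d_lab_hall), open(d_office_hall)}

== RESULT ==
["at(office)", "key_at(k3,office)", "locked(d_office_lab)", "open(d_lab_hall)", "open(d_office_hall)"]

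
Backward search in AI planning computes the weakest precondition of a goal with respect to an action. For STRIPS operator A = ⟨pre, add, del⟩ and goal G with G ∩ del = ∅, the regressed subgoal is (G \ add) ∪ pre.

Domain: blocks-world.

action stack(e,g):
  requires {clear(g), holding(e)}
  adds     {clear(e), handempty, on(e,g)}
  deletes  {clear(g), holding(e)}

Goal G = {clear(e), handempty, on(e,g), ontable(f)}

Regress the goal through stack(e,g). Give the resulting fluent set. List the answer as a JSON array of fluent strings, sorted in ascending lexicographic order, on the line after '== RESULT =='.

Compute (G \ add) ∪ pre:
  G ∩ del = {}  (empty — regression defined)
  G \ add = {clear(e), handempty, on(e,g), ontable(f)} \ {clear(e), handempty, on(e,g)} = {ontable(f)}
  ∪ pre   = {ontable(f)} ∪ {clear(g), holding(e)}
          = {clear(g), holding(e), ontable(f)}

== RESULT ==
["clear(g)", "holding(e)", "ontable(f)"]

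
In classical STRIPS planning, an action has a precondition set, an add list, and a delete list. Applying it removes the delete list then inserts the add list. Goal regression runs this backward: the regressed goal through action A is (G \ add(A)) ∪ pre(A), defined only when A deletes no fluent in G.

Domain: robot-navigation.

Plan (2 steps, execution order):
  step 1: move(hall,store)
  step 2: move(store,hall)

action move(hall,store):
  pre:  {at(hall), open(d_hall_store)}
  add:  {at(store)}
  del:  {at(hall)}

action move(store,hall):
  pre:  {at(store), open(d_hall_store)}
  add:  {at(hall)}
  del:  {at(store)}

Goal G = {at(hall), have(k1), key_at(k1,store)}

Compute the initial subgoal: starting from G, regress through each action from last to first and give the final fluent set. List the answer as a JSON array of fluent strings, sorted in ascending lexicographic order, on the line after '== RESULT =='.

Work backward from the goal:
  through step 2 (move(store,hall)): drop {at(hall)}, keep {have(k1), key_at(k1,store)}, require {at(store), open(d_hall_store)}
    → {at(store), have(k1), key_at(k1,store), open(d_hall_store)}
  through step 1 (move(hall,store)): drop {at(store)}, keep {have(k1), key_at(k1,store), open(d_hall_store)}, require {at(hall), open(d_hall_store)}
    → {at(hall), have(k1), key_at(k1,store), open(d_hall_store)}

== RESULT ==
["at(hall)", "have(k1)", "key_at(k1,store)", "open(d_hall_store)"]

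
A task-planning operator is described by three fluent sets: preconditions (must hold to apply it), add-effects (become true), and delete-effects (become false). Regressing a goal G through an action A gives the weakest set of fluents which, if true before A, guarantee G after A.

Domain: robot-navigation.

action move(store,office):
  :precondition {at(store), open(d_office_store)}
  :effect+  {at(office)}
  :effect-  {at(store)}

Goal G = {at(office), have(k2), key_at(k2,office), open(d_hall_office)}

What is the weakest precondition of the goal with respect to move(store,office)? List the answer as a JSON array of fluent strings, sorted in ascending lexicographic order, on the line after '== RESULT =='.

Regress:
  G ∩ del = {}  (empty — regression defined)
  G \ add = {at(office), have(k2), key_at(k2,office), open(d_hall_office)} \ {at(office)} = {have(k2), key_at(k2,office), open(d_hall_office)}
  ∪ pre   = {have(k2), key_at(k2,office), open(d_hall_office)} ∪ {at(store), open(d_office_store)}
          = {at(store), have(k2), key_at(k2,office), open(d_hall_office), open(d_office_store)}

== RESULT ==
["at(store)", "have(k2)", "key_at(k2,office)", "open(d_hall_office)", "open(d_office_store)"]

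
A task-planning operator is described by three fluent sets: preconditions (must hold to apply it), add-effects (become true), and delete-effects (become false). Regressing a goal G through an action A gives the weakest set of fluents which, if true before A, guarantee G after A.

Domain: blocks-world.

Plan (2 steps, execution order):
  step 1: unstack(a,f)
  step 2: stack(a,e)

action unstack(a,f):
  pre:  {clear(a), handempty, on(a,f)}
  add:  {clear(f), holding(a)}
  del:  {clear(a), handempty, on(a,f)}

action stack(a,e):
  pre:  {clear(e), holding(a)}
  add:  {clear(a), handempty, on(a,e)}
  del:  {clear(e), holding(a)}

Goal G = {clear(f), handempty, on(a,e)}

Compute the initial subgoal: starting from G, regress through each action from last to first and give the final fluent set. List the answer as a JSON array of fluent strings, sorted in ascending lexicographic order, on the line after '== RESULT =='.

Work backward from the goal:
  through step 2 (stack(a,e)): drop {handempty, on(a,e)}, keep {clear(f)}, require {clear(e), holding(a)}
    → {clear(e), clear(f), holding(a)}
  through step 1 (unstack(a,f)): drop {clear(f), holding(a)}, keep {clear(e)}, require {clear(a), handempty, on(a,f)}
    → {clear(a), clear(e), handempty, on(a,f)}

== RESULT ==
["clear(a)", "clear(e)", "handempty", "on(a,f)"]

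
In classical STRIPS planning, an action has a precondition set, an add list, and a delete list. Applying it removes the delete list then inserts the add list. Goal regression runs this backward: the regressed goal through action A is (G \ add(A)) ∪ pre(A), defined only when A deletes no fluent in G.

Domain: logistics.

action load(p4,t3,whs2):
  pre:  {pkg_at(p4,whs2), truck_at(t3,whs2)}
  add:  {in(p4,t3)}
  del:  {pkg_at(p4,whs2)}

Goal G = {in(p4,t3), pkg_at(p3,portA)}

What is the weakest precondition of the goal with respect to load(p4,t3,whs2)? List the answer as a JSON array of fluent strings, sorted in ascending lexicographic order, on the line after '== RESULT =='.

Compute (G \ add) ∪ pre:
  G ∩ del = {}  (empty — regression defined)
  G \ add = {in(p4,t3), pkg_at(p3,portA)} \ {in(p4,t3)} = {pkg_at(p3,portA)}
  ∪ pre   = {pkg_at(p3,portA)} ∪ {pkg_at(p4,whs2), truck_at(t3,whs2)}
          = {pkg_at(p3,portA), pkg_at(p4,whs2), truck_at(t3,whs2)}

== RESULT ==
["pkg_at(p3,portA)", "pkg_at(p4,whs2)", "truck_at(t3,whs2)"]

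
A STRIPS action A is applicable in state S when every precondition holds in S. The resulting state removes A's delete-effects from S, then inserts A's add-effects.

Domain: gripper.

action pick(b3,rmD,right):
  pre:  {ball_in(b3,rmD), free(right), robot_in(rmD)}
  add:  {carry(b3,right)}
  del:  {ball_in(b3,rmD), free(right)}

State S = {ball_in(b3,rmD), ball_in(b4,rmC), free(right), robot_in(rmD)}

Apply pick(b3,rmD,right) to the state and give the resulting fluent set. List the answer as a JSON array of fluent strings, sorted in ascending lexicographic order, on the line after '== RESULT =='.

Progress:
  pre ⊆ S: {ball_in(b3,rmD), free(right), robot_in(rmD)} ⊆ S  — applicable
  S \ del = {ball_in(b4,rmC), robot_in(rmD)}
  ∪ add   = {ball_in(b4,rmC), carry(b3,right), robot_in(rmD)}

== RESULT ==
["ball_in(b4,rmC)", "carry(b3,right)", "robot_in(rmD)"]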